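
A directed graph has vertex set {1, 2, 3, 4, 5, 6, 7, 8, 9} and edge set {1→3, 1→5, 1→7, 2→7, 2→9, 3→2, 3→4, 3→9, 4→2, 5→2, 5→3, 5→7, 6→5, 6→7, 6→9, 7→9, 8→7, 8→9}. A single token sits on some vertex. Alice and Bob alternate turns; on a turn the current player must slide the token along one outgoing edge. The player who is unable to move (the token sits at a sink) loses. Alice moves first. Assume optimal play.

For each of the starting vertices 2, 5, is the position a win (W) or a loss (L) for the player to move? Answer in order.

2: W, 5: L

Label each position W (a win for the player to move) or L (a loss). A position with no legal move is L; any other position is W exactly when some move reaches an L, and L when every move reaches a W.
Every edge goes from a vertex to one that appears earlier in the order 9, 7, 2, 4, 8, 3, 5, 1, 6, so processing vertices in that order labels each vertex after all of its successors.
9: no outgoing edge → L
7: can move to 9, which is L ⇒ W
2: can move to 9, which is L ⇒ W
4: the only move is to 2(W), a W ⇒ L
8: can move to 9, which is L ⇒ W
3: can move to 4, which is L ⇒ W
5: moves to 3(W), 2(W), 7(W); every one is W ⇒ L
1: can move to 5, which is L ⇒ W
6: can move to 5, which is L ⇒ W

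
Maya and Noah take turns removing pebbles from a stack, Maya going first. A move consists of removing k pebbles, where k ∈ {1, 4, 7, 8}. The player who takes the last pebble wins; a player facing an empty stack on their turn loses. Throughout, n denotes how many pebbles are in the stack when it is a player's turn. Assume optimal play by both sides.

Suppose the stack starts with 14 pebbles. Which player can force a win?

Noah wins.

Classify positions by backward induction: terminal positions (no move available) are L. From any other position, the mover wins iff some move reaches an L.
n=0: no move → L
n=1: reaches L-position 0 → W
n=2: only reaches 1(W), which is W → L
n=3: reaches L-position 2 → W
n=4: reaches L-position 0 → W
n=5: only reaches 4(W), 1(W), all W → L
n=6: reaches L-position 5 → W
n=7: reaches L-position 0 → W
n=8: reaches L-position 0 → W
n=9: reaches L-position 5 → W
n=10: reaches L-position 2 → W
n=11: only reaches 10(W), 7(W), 4(W), 3(W), all W → L
n=12: reaches L-position 11 → W
n=13: reaches L-position 5 → W
n=14: only reaches 13(W), 10(W), 7(W), 6(W), all W → L
Every move from 14 reaches a W position, so the mover loses.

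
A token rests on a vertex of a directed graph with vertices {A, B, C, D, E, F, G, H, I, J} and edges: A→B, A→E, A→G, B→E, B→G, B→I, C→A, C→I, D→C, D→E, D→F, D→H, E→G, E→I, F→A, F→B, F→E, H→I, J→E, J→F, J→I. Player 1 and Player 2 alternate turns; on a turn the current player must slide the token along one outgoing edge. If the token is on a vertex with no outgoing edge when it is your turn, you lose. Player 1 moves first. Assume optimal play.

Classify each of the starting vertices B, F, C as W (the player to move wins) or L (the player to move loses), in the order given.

B: W, F: L, C: W

Work bottom-up. With no move the player to move loses. Otherwise the position is W if at least one move leads to an L position for the opponent, and L if every move leads to a W.
Every edge goes from a vertex to one that appears earlier in the order G, I, E, B, A, C, H, F, J, D, so processing vertices in that order labels each vertex after all of its successors.
G: no outgoing edge → L
I: no outgoing edge → L
E: →I(L), so W
B: →I(L), so W
A: →G(L), so W
C: →I(L), so W
H: →I(L), so W
F: →A(W), B(W), E(W) — all W, so L
J: →F(L), so W
D: →F(L), so W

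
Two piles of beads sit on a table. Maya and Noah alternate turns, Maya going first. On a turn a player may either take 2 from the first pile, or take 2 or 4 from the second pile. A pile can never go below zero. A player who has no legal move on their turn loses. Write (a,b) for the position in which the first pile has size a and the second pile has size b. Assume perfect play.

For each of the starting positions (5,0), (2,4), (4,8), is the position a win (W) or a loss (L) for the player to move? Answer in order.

(5,0): L, (2,4): W, (4,8): W

Classify positions by backward induction: terminal positions (no move available) are L. From any other position, the mover wins iff some move reaches an L.
No move ever increases a pile, so every position that can arise here has a ≤ 5 and b ≤ 8; it is enough to label the cells with 0 ≤ a ≤ 5 and 0 ≤ b ≤ 8.
Every move lowers a or b (never raises either), so fill the grid row by row in increasing a, and left to right within a row: each cell's successors are then already labelled.
      b=0  b=1  b=2  b=3  b=4  b=5  b=6  b=7  b=8
a=0:    L    L    W    W    W    W    L    L    W
a=1:    L    L    W    W    W    W    L    L    W
a=2:    W    W    L    L    W    W    W    W    L
a=3:    W    W    L    L    W    W    W    W    L
a=4:    L    L    W    W    W    W    L    L    W
a=5:    L    L    W    W    W    W    L    L    W
Cells with no legal move (terminal, hence L): (0,0), (0,1), (1,0), (1,1).
The remaining L cells, each justified by listing all of its moves:
(0,6): only reaches (0,4)(W), (0,2)(W), all W → L
(0,7): only reaches (0,5)(W), (0,3)(W), all W → L
(1,6): only reaches (1,4)(W), (1,2)(W), all W → L
(1,7): only reaches (1,5)(W), (1,3)(W), all W → L
(2,2): only reaches (0,2)(W), (2,0)(W), all W → L
(2,3): only reaches (0,3)(W), (2,1)(W), all W → L
(2,8): only reaches (0,8)(W), (2,6)(W), (2,4)(W), all W → L
(3,2): only reaches (1,2)(W), (3,0)(W), all W → L
(3,3): only reaches (1,3)(W), (3,1)(W), all W → L
(3,8): only reaches (1,8)(W), (3,6)(W), (3,4)(W), all W → L
(4,0): only reaches (2,0)(W), which is W → L
(4,1): only reaches (2,1)(W), which is W → L
(4,6): only reaches (2,6)(W), (4,4)(W), (4,2)(W), all W → L
(4,7): only reaches (2,7)(W), (4,5)(W), (4,3)(W), all W → L
(5,0): only reaches (3,0)(W), which is W → L
(5,1): only reaches (3,1)(W), which is W → L
(5,6): only reaches (3,6)(W), (5,4)(W), (5,2)(W), all W → L
(5,7): only reaches (3,7)(W), (5,5)(W), (5,3)(W), all W → L
Every other cell has at least one move into one of the L cells above, so it is W.
(5,0): one of the L cells justified above, so L
(2,4): the move to (2,2) reaches an L cell, so W
(4,8): the move to (2,8) reaches an L cell, so W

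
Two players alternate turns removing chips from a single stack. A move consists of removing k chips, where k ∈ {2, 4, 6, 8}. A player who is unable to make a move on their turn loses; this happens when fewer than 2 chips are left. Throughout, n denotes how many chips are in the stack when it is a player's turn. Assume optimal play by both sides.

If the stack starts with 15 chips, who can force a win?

Positions with no move are L. A position that does have a move is losing for the player to move precisely when every available move leads to a winning position for the opponent. Fill in the labels:
n=0: no move → L
n=1: no move → L
n=2: can move to 0, which is L ⇒ W
n=3: can move to 1, which is L ⇒ W
n=4: can move to 0, which is L ⇒ W
n=5: can move to 1, which is L ⇒ W
n=6: can move to 0, which is L ⇒ W
n=7: can move to 1, which is L ⇒ W
n=8: can move to 0, which is L ⇒ W
n=9: can move to 1, which is L ⇒ W
n=10: moves to 8(W), 6(W), 4(W), 2(W); every one is W ⇒ L
n=11: moves to 9(W), 7(W), 5(W), 3(W); every one is W ⇒ L
n=12: can move to 10, which is L ⇒ W
n=13: can move to 11, which is L ⇒ W
n=14: can move to 10, which is L ⇒ W
n=15: can move to 11, which is L ⇒ W
From 15 the player to move can remove 4, leaving 11, reaching an L position.

The first player wins.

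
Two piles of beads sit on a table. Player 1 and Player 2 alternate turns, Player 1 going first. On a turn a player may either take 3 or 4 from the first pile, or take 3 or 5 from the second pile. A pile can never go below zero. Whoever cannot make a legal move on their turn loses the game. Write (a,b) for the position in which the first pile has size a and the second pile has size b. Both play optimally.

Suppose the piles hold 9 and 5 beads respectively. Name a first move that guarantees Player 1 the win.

Compute win/loss labels from the base case upward. A position with no move is L. Any other position is W if it can reach an L in one move, else L.
No move ever increases a pile, so every position that can arise here has a ≤ 9 and b ≤ 5; it is enough to label the cells with 0 ≤ a ≤ 9 and 0 ≤ b ≤ 5.
Every move lowers a or b (never raises either), so fill the grid row by row in increasing a, and left to right within a row: each cell's successors are then already labelled.
      b=0  b=1  b=2  b=3  b=4  b=5
a=0:    L    L    L    W    W    W
a=1:    L    L    L    W    W    W
a=2:    L    L    L    W    W    W
a=3:    W    W    W    L    L    L
a=4:    W    W    W    L    L    L
a=5:    W    W    W    L    L    L
a=6:    W    W    W    W    W    W
a=7:    L    L    L    W    W    W
a=8:    L    L    L    W    W    W
a=9:    L    L    L    W    W    W
Cells with no legal move (terminal, hence L): (0,0), (0,1), (0,2), (1,0), (1,1), (1,2), (2,0), (2,1), (2,2).
The remaining L cells, each justified by listing all of its moves:
(3,3): L (options (0,3)(W), (3,0)(W) are all W)
(3,4): L (options (0,4)(W), (3,1)(W) are all W)
(3,5): L (options (0,5)(W), (3,2)(W), (3,0)(W) are all W)
(4,3): L (options (1,3)(W), (0,3)(W), (4,0)(W) are all W)
(4,4): L (options (1,4)(W), (0,4)(W), (4,1)(W) are all W)
(4,5): L (options (1,5)(W), (0,5)(W), (4,2)(W), (4,0)(W) are all W)
(5,3): L (options (2,3)(W), (1,3)(W), (5,0)(W) are all W)
(5,4): L (options (2,4)(W), (1,4)(W), (5,1)(W) are all W)
(5,5): L (options (2,5)(W), (1,5)(W), (5,2)(W), (5,0)(W) are all W)
(7,0): L (options (4,0)(W), (3,0)(W) are all W)
(7,1): L (options (4,1)(W), (3,1)(W) are all W)
(7,2): L (options (4,2)(W), (3,2)(W) are all W)
(8,0): L (options (5,0)(W), (4,0)(W) are all W)
(8,1): L (options (5,1)(W), (4,1)(W) are all W)
(8,2): L (options (5,2)(W), (4,2)(W) are all W)
(9,0): L (options (6,0)(W), (5,0)(W) are all W)
(9,1): L (options (6,1)(W), (5,1)(W) are all W)
(9,2): L (options (6,2)(W), (5,2)(W) are all W)
Every other cell has at least one move into one of the L cells above, so it is W.
From (9,5), the L positions reachable in one move are: (5,5), (9,2), (9,0). Any move reaching one of these is winning.

Move to (5,5).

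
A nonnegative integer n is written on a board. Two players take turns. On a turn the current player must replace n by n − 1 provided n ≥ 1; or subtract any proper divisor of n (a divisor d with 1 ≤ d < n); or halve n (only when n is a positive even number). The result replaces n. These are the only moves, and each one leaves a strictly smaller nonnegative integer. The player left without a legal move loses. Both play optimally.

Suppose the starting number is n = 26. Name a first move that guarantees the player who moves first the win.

Move to 13.

Positions with no move are L. A position that does have a move is losing for the player to move precisely when every available move leads to a winning position for the opponent. Fill in the labels:
n=0: no move → L
n=1: can move to 0, which is L ⇒ W
n=2: the only move is to 1(W), a W ⇒ L
n=3: can move to 2, which is L ⇒ W
n=4: can move to 2, which is L ⇒ W
n=5: the only move is to 4(W), a W ⇒ L
n=6: can move to 5, which is L ⇒ W
n=7: the only move is to 6(W), a W ⇒ L
n=8: can move to 7, which is L ⇒ W
n=9: moves to 6(W), 8(W); every one is W ⇒ L
n=10: can move to 5, which is L ⇒ W
n=11: the only move is to 10(W), a W ⇒ L
n=12: can move to 9, which is L ⇒ W
n=13: the only move is to 12(W), a W ⇒ L
n=14: can move to 7, which is L ⇒ W
n=15: moves to 10(W), 12(W), 14(W); every one is W ⇒ L
n=16: can move to 15, which is L ⇒ W
n=17: the only move is to 16(W), a W ⇒ L
n=18: can move to 9, which is L ⇒ W
n=19: the only move is to 18(W), a W ⇒ L
n=20: can move to 15, which is L ⇒ W
n=21: moves to 14(W), 18(W), 20(W); every one is W ⇒ L
n=22: can move to 11, which is L ⇒ W
n=23: the only move is to 22(W), a W ⇒ L
n=24: can move to 21, which is L ⇒ W
n=25: moves to 20(W), 24(W); every one is W ⇒ L
n=26: can move to 13, which is L ⇒ W
From 26, the L positions reachable in one move are: 13, 25. Any move reaching one of these is winning.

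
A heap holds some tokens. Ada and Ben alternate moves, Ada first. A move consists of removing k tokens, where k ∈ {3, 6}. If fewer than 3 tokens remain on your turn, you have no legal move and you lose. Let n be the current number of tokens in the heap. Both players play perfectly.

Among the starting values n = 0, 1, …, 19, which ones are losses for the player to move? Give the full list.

0, 1, 2, 9, 10, 11, 18, 19

Positions with no move are L. A position that does have a move is losing for the player to move precisely when every available move leads to a winning position for the opponent. Fill in the labels:
n=0: no move → L
n=1: no move → L
n=2: no move → L
n=3: W (go to 0, an L position)
n=4: W (go to 1, an L position)
n=5: W (go to 2, an L position)
n=6: W (go to 0, an L position)
n=7: W (go to 1, an L position)
n=8: W (go to 2, an L position)
n=9: L (options 6(W), 3(W) are all W)
n=10: L (options 7(W), 4(W) are all W)
n=11: L (options 8(W), 5(W) are all W)
n=12: W (go to 9, an L position)
n=13: W (go to 10, an L position)
n=14: W (go to 11, an L position)
n=15: W (go to 9, an L position)
n=16: W (go to 10, an L position)
n=17: W (go to 11, an L position)
n=18: L (options 15(W), 12(W) are all W)
n=19: L (options 16(W), 13(W) are all W)
Reading off the rows marked L gives the requested list; there are 8 such values of n.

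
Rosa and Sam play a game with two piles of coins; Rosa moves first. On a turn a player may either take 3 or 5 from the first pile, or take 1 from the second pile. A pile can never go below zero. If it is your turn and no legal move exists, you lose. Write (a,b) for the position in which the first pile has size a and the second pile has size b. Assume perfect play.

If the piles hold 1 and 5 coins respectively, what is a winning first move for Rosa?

Move to (1,4).

Classify positions by backward induction: terminal positions (no move available) are L. From any other position, the mover wins iff some move reaches an L.
No move ever increases a pile, so every position that can arise here has a ≤ 1 and b ≤ 5; it is enough to label the cells with 0 ≤ a ≤ 1 and 0 ≤ b ≤ 5.
Every move lowers a or b (never raises either), so fill the grid row by row in increasing a, and left to right within a row: each cell's successors are then already labelled.
      b=0  b=1  b=2  b=3  b=4  b=5
a=0:    L    W    L    W    L    W
a=1:    L    W    L    W    L    W
Cells with no legal move (terminal, hence L): (0,0), (1,0).
The remaining L cells, each justified by listing all of its moves:
(0,2): L (sole option (0,1)(W) is W)
(0,4): L (sole option (0,3)(W) is W)
(1,2): L (sole option (1,1)(W) is W)
(1,4): L (sole option (1,3)(W) is W)
Every other cell has at least one move into one of the L cells above, so it is W.
From (1,5), the L positions reachable in one move are: (1,4).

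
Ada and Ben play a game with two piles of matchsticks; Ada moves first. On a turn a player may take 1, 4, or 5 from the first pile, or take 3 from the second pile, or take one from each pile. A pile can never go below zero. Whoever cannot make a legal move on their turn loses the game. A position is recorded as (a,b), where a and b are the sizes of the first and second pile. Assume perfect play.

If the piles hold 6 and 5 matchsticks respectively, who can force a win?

Build the W/L table. Terminal = L. A non-terminal position is W if it has a move to some L; otherwise it is L.
No move ever increases a pile, so every position that can arise here has a ≤ 6 and b ≤ 5; it is enough to label the cells with 0 ≤ a ≤ 6 and 0 ≤ b ≤ 5.
Every move lowers a or b (never raises either), so fill the grid row by row in increasing a, and left to right within a row: each cell's successors are then already labelled.
      b=0  b=1  b=2  b=3  b=4  b=5
a=0:    L    L    L    W    W    W
a=1:    W    W    W    W    L    L
a=2:    L    L    L    W    W    W
a=3:    W    W    W    W    L    L
a=4:    W    W    W    L    W    W
a=5:    W    W    W    W    W    W
a=6:    W    W    W    L    W    W
Cells with no legal move (terminal, hence L): (0,0), (0,1), (0,2).
The remaining L cells, each justified by listing all of its moves:
(1,4): moves to (0,4)(W), (1,1)(W), (0,3)(W); every one is W ⇒ L
(1,5): moves to (0,5)(W), (1,2)(W), (0,4)(W); every one is W ⇒ L
(2,0): the only move is to (1,0)(W), a W ⇒ L
(2,1): moves to (1,1)(W), (1,0)(W); every one is W ⇒ L
(2,2): moves to (1,2)(W), (1,1)(W); every one is W ⇒ L
(3,4): moves to (2,4)(W), (3,1)(W), (2,3)(W); every one is W ⇒ L
(3,5): moves to (2,5)(W), (3,2)(W), (2,4)(W); every one is W ⇒ L
(4,3): moves to (3,3)(W), (0,3)(W), (4,0)(W), (3,2)(W); every one is W ⇒ L
(6,3): moves to (5,3)(W), (2,3)(W), (1,3)(W), (6,0)(W), (5,2)(W); every one is W ⇒ L
Every other cell has at least one move into one of the L cells above, so it is W.
The starting position (6,5) is W: Ada should move to (1,5), handing over an L position.

Ada wins.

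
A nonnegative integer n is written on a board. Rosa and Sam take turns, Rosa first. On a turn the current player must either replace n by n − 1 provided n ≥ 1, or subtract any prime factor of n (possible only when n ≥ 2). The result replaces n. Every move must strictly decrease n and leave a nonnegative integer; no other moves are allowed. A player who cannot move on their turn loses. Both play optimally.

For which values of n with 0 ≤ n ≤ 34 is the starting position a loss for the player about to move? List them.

Label each position W (a win for the player to move) or L (a loss). A position with no legal move is L; any other position is W exactly when some move reaches an L, and L when every move reaches a W.
n=0: no move → L
n=1: reaches L-position 0 → W
n=2: reaches L-position 0 → W
n=3: reaches L-position 0 → W
n=4: only reaches 2(W), 3(W), all W → L
n=5: reaches L-position 0 → W
n=6: reaches L-position 4 → W
n=7: reaches L-position 0 → W
n=8: only reaches 6(W), 7(W), all W → L
n=9: reaches L-position 8 → W
n=10: reaches L-position 8 → W
n=11: reaches L-position 0 → W
n=12: only reaches 9(W), 10(W), 11(W), all W → L
n=13: reaches L-position 0 → W
n=14: reaches L-position 12 → W
n=15: reaches L-position 12 → W
n=16: only reaches 14(W), 15(W), all W → L
n=17: reaches L-position 0 → W
n=18: reaches L-position 16 → W
n=19: reaches L-position 0 → W
n=20: only reaches 15(W), 18(W), 19(W), all W → L
n=21: reaches L-position 20 → W
n=22: reaches L-position 20 → W
n=23: reaches L-position 0 → W
n=24: only reaches 21(W), 22(W), 23(W), all W → L
n=25: reaches L-position 20 → W
n=26: reaches L-position 24 → W
n=27: reaches L-position 24 → W
n=28: only reaches 21(W), 26(W), 27(W), all W → L
n=29: reaches L-position 0 → W
n=30: reaches L-position 28 → W
n=31: reaches L-position 0 → W
n=32: only reaches 30(W), 31(W), all W → L
n=33: reaches L-position 32 → W
n=34: reaches L-position 32 → W
The losing starting values of n are exactly the entries labelled L in this table (9 of them).

0, 4, 8, 12, 16, 20, 24, 28, 32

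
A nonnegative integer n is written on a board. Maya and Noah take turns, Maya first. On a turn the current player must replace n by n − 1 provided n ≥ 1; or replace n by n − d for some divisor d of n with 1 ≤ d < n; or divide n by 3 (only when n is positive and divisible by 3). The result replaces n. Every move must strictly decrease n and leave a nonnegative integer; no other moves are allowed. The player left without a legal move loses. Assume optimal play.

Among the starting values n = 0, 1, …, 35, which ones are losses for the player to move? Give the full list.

0, 2, 5, 7, 9, 11, 13, 16, 19, 23, 25, 28, 31, 34

Compute win/loss labels from the base case upward. A position with no move is L. Any other position is W if it can reach an L in one move, else L.
n=0: no move → L
n=1: can move to 0, which is L ⇒ W
n=2: the only move is to 1(W), a W ⇒ L
n=3: can move to 2, which is L ⇒ W
n=4: can move to 2, which is L ⇒ W
n=5: the only move is to 4(W), a W ⇒ L
n=6: can move to 2, which is L ⇒ W
n=7: the only move is to 6(W), a W ⇒ L
n=8: can move to 7, which is L ⇒ W
n=9: moves to 3(W), 6(W), 8(W); every one is W ⇒ L
n=10: can move to 5, which is L ⇒ W
n=11: the only move is to 10(W), a W ⇒ L
n=12: can move to 9, which is L ⇒ W
n=13: the only move is to 12(W), a W ⇒ L
n=14: can move to 7, which is L ⇒ W
n=15: can move to 5, which is L ⇒ W
n=16: moves to 8(W), 12(W), 14(W), 15(W); every one is W ⇒ L
n=17: can move to 16, which is L ⇒ W
n=18: can move to 9, which is L ⇒ W
n=19: the only move is to 18(W), a W ⇒ L
n=20: can move to 16, which is L ⇒ W
n=21: can move to 7, which is L ⇒ W
n=22: can move to 11, which is L ⇒ W
n=23: the only move is to 22(W), a W ⇒ L
n=24: can move to 16, which is L ⇒ W
n=25: moves to 20(W), 24(W); every one is W ⇒ L
n=26: can move to 13, which is L ⇒ W
n=27: can move to 9, which is L ⇒ W
n=28: moves to 14(W), 21(W), 24(W), 26(W), 27(W); every one is W ⇒ L
n=29: can move to 28, which is L ⇒ W
n=30: can move to 25, which is L ⇒ W
n=31: the only move is to 30(W), a W ⇒ L
n=32: can move to 16, which is L ⇒ W
n=33: can move to 11, which is L ⇒ W
n=34: moves to 17(W), 32(W), 33(W); every one is W ⇒ L
n=35: can move to 28, which is L ⇒ W
The losing starting values of n are exactly the entries labelled L in this table (14 of them).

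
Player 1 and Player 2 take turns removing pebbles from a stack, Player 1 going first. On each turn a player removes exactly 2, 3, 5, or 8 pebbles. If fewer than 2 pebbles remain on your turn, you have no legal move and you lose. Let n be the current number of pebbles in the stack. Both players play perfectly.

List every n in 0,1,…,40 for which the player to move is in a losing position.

Label each position W (a win for the player to move) or L (a loss). A position with no legal move is L; any other position is W exactly when some move reaches an L, and L when every move reaches a W.
n=0: no move → L
n=1: no move → L
n=2: can move to 0, which is L ⇒ W
n=3: can move to 1, which is L ⇒ W
n=4: can move to 1, which is L ⇒ W
n=5: can move to 0, which is L ⇒ W
n=6: can move to 1, which is L ⇒ W
n=7: moves to 5(W), 4(W), 2(W); every one is W ⇒ L
n=8: can move to 0, which is L ⇒ W
n=9: can move to 7, which is L ⇒ W
n=10: can move to 7, which is L ⇒ W
n=11: moves to 9(W), 8(W), 6(W), 3(W); every one is W ⇒ L
n=12: can move to 7, which is L ⇒ W
n=13: can move to 11, which is L ⇒ W
n=14: can move to 11, which is L ⇒ W
n=15: can move to 7, which is L ⇒ W
n=16: can move to 11, which is L ⇒ W
n=17: moves to 15(W), 14(W), 12(W), 9(W); every one is W ⇒ L
n=18: moves to 16(W), 15(W), 13(W), 10(W); every one is W ⇒ L
n=19: can move to 17, which is L ⇒ W
n=20: can move to 18, which is L ⇒ W
n=21: can move to 18, which is L ⇒ W
n=22: can move to 17, which is L ⇒ W
n=23: can move to 18, which is L ⇒ W
n=24: moves to 22(W), 21(W), 19(W), 16(W); every one is W ⇒ L
n=25: can move to 17, which is L ⇒ W
n=26: can move to 24, which is L ⇒ W
n=27: can move to 24, which is L ⇒ W
n=28: moves to 26(W), 25(W), 23(W), 20(W); every one is W ⇒ L
n=29: can move to 24, which is L ⇒ W
n=30: can move to 28, which is L ⇒ W
n=31: can move to 28, which is L ⇒ W
n=32: can move to 24, which is L ⇒ W
n=33: can move to 28, which is L ⇒ W
n=34: moves to 32(W), 31(W), 29(W), 26(W); every one is W ⇒ L
n=35: moves to 33(W), 32(W), 30(W), 27(W); every one is W ⇒ L
n=36: can move to 34, which is L ⇒ W
n=37: can move to 35, which is L ⇒ W
n=38: can move to 35, which is L ⇒ W
n=39: can move to 34, which is L ⇒ W
n=40: can move to 35, which is L ⇒ W
The losing starting values of n are exactly the entries labelled L in this table (10 of them).

0, 1, 7, 11, 17, 18, 24, 28, 34, 35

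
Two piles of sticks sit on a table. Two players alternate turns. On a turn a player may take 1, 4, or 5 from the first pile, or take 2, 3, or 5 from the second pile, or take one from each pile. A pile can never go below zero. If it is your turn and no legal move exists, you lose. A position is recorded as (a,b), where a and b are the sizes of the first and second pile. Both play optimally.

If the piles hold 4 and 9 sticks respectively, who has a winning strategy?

Build the W/L table. Terminal = L. A non-terminal position is W if it has a move to some L; otherwise it is L.
No move ever increases a pile, so every position that can arise here has a ≤ 4 and b ≤ 9; it is enough to label the cells with 0 ≤ a ≤ 4 and 0 ≤ b ≤ 9.
Every move lowers a or b (never raises either), so fill the grid row by row in increasing a, and left to right within a row: each cell's successors are then already labelled.
      b=0  b=1  b=2  b=3  b=4  b=5  b=6  b=7  b=8  b=9
a=0:    L    L    W    W    W    W    W    L    L    W
a=1:    W    W    W    L    L    W    W    W    W    W
a=2:    L    L    W    W    W    W    W    L    L    W
a=3:    W    W    W    L    L    W    W    W    W    W
a=4:    W    W    L    W    W    W    L    W    W    W
Cells with no legal move (terminal, hence L): (0,0), (0,1).
The remaining L cells, each justified by listing all of its moves:
(0,7): only reaches (0,5)(W), (0,4)(W), (0,2)(W), all W → L
(0,8): only reaches (0,6)(W), (0,5)(W), (0,3)(W), all W → L
(1,3): only reaches (0,3)(W), (1,1)(W), (1,0)(W), (0,2)(W), all W → L
(1,4): only reaches (0,4)(W), (1,2)(W), (1,1)(W), (0,3)(W), all W → L
(2,0): only reaches (1,0)(W), which is W → L
(2,1): only reaches (1,1)(W), (1,0)(W), all W → L
(2,7): only reaches (1,7)(W), (2,5)(W), (2,4)(W), (2,2)(W), (1,6)(W), all W → L
(2,8): only reaches (1,8)(W), (2,6)(W), (2,5)(W), (2,3)(W), (1,7)(W), all W → L
(3,3): only reaches (2,3)(W), (3,1)(W), (3,0)(W), (2,2)(W), all W → L
(3,4): only reaches (2,4)(W), (3,2)(W), (3,1)(W), (2,3)(W), all W → L
(4,2): only reaches (3,2)(W), (0,2)(W), (4,0)(W), (3,1)(W), all W → L
(4,6): only reaches (3,6)(W), (0,6)(W), (4,4)(W), (4,3)(W), (4,1)(W), (3,5)(W), all W → L
Every other cell has at least one move into one of the L cells above, so it is W.
The starting position (4,9) is W: the player to move should move to (4,6), handing over an L position.

The first player wins.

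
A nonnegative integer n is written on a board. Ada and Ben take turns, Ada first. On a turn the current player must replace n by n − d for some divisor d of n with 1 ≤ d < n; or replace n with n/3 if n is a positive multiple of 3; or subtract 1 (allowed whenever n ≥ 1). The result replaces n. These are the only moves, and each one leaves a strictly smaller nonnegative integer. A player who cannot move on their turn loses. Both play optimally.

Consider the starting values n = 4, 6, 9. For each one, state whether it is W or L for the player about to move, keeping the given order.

4: W, 6: W, 9: L

Work bottom-up. With no move the player to move loses. Otherwise the position is W if at least one move leads to an L position for the opponent, and L if every move leads to a W.
n=0: no move → L
n=1: W (go to 0, an L position)
n=2: L (sole option 1(W) is W)
n=3: W (go to 2, an L position)
n=4: W (go to 2, an L position)
n=5: L (sole option 4(W) is W)
n=6: W (go to 2, an L position)
n=7: L (sole option 6(W) is W)
n=8: W (go to 7, an L position)
n=9: L (options 3(W), 6(W), 8(W) are all W)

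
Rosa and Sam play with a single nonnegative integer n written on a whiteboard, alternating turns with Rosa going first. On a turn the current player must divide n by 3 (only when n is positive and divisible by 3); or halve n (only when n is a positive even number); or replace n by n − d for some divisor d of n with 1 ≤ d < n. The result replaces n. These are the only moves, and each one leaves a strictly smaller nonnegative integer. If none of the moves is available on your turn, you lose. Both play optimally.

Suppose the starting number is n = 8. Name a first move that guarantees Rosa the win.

Move to 4.

Use the standard recursion: the mover loses at a terminal position; elsewhere, the mover wins exactly when some move hands the opponent an L position.
n=0: no move → L
n=1: no move → L
n=2: can move to 1, which is L ⇒ W
n=3: can move to 1, which is L ⇒ W
n=4: moves to 2(W), 3(W); every one is W ⇒ L
n=5: can move to 4, which is L ⇒ W
n=6: can move to 4, which is L ⇒ W
n=7: the only move is to 6(W), a W ⇒ L
n=8: can move to 4, which is L ⇒ W
From 8, the L positions reachable in one move are: 4, 7. Any move reaching one of these is winning.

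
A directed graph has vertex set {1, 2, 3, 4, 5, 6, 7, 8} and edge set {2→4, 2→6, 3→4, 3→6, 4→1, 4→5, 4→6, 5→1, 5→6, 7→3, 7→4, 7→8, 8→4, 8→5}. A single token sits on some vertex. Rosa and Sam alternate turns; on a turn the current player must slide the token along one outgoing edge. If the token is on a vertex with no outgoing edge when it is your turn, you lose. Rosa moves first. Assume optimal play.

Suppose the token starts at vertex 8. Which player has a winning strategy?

Use the standard recursion: the mover loses at a terminal position; elsewhere, the mover wins exactly when some move hands the opponent an L position.
Every edge goes from a vertex to one that appears earlier in the order 1, 6, 5, 4, 8, 2, 3, 7, so processing vertices in that order labels each vertex after all of its successors.
1: no outgoing edge → L
6: no outgoing edge → L
5: can move to 6, which is L ⇒ W
4: can move to 6, which is L ⇒ W
8: moves to 4(W), 5(W); every one is W ⇒ L
2: can move to 6, which is L ⇒ W
3: can move to 6, which is L ⇒ W
7: can move to 8, which is L ⇒ W
Every move from 8 reaches a W position, so the mover loses.

Sam wins.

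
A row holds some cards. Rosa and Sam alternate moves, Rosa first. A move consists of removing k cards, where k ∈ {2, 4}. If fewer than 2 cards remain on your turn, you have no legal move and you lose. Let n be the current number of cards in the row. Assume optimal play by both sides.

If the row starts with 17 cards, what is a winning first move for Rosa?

Remove 4, leaving 13.

Classify positions by backward induction: terminal positions (no move available) are L. From any other position, the mover wins iff some move reaches an L.
n=0: no move → L
n=1: no move → L
n=2: can move to 0, which is L ⇒ W
n=3: can move to 1, which is L ⇒ W
n=4: can move to 0, which is L ⇒ W
n=5: can move to 1, which is L ⇒ W
n=6: moves to 4(W), 2(W); every one is W ⇒ L
n=7: moves to 5(W), 3(W); every one is W ⇒ L
n=8: can move to 6, which is L ⇒ W
n=9: can move to 7, which is L ⇒ W
n=10: can move to 6, which is L ⇒ W
n=11: can move to 7, which is L ⇒ W
n=12: moves to 10(W), 8(W); every one is W ⇒ L
n=13: moves to 11(W), 9(W); every one is W ⇒ L
n=14: can move to 12, which is L ⇒ W
n=15: can move to 13, which is L ⇒ W
n=16: can move to 12, which is L ⇒ W
n=17: can move to 13, which is L ⇒ W
From 17, the L positions reachable in one move are: 13.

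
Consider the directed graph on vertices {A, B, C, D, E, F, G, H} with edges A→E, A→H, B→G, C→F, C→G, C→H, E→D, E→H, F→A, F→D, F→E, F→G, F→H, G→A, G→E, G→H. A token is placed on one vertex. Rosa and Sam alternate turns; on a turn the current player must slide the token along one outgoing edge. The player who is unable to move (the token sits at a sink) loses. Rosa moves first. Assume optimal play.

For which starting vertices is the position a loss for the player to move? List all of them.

Label each position W (a win for the player to move) or L (a loss). A position with no legal move is L; any other position is W exactly when some move reaches an L, and L when every move reaches a W.
Every edge goes from a vertex to one that appears earlier in the order D, H, E, A, G, B, F, C, so processing vertices in that order labels each vertex after all of its successors.
D: no outgoing edge → L
H: no outgoing edge → L
E: can move to H, which is L ⇒ W
A: can move to H, which is L ⇒ W
G: can move to H, which is L ⇒ W
B: the only move is to G(W), a W ⇒ L
F: can move to H, which is L ⇒ W
C: can move to H, which is L ⇒ W
The losing starting vertices are exactly the entries labelled L in this table (3 of them).

B, D, H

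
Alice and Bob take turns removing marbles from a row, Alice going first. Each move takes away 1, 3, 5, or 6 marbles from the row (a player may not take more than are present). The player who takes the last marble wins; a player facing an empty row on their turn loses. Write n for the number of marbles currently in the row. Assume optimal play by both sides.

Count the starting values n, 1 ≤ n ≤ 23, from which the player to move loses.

Compute win/loss labels from the base case upward. A position with no move is L. Any other position is W if it can reach an L in one move, else L.
n=0: no move → L
n=1: →0(L), so W
n=2: →1(W) only, which is W, so L
n=3: →2(L), so W
n=4: →3(W), 1(W) — all W, so L
n=5: →4(L), so W
n=6: →0(L), so W
n=7: →4(L), so W
n=8: →2(L), so W
n=9: →4(L), so W
n=10: →4(L), so W
n=11: →10(W), 8(W), 6(W), 5(W) — all W, so L
n=12: →11(L), so W
n=13: →12(W), 10(W), 8(W), 7(W) — all W, so L
n=14: →13(L), so W
n=15: →14(W), 12(W), 10(W), 9(W) — all W, so L
n=16: →15(L), so W
n=17: →11(L), so W
n=18: →15(L), so W
n=19: →13(L), so W
n=20: →15(L), so W
n=21: →15(L), so W
n=22: →21(W), 19(W), 17(W), 16(W) — all W, so L
n=23: →22(L), so W
L entries with 1 ≤ n ≤ 23 (n=0 is outside the asked range and is not counted): n = 2, 4, 11, 13, 15, 22; that makes 6.

6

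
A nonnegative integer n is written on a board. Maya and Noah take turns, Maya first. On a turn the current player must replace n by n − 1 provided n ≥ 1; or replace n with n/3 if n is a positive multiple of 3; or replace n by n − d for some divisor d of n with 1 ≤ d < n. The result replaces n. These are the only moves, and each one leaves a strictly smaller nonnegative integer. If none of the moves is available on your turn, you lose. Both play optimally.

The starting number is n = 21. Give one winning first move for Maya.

Label each position W (a win for the player to move) or L (a loss). A position with no legal move is L; any other position is W exactly when some move reaches an L, and L when every move reaches a W.
n=0: no move → L
n=1: W (go to 0, an L position)
n=2: L (sole option 1(W) is W)
n=3: W (go to 2, an L position)
n=4: W (go to 2, an L position)
n=5: L (sole option 4(W) is W)
n=6: W (go to 2, an L position)
n=7: L (sole option 6(W) is W)
n=8: W (go to 7, an L position)
n=9: L (options 3(W), 6(W), 8(W) are all W)
n=10: W (go to 5, an L position)
n=11: L (sole option 10(W) is W)
n=12: W (go to 9, an L position)
n=13: L (sole option 12(W) is W)
n=14: W (go to 7, an L position)
n=15: W (go to 5, an L position)
n=16: L (options 8(W), 12(W), 14(W), 15(W) are all W)
n=17: W (go to 16, an L position)
n=18: W (go to 9, an L position)
n=19: L (sole option 18(W) is W)
n=20: W (go to 16, an L position)
n=21: W (go to 7, an L position)
From 21, the L positions reachable in one move are: 7.

Move to 7.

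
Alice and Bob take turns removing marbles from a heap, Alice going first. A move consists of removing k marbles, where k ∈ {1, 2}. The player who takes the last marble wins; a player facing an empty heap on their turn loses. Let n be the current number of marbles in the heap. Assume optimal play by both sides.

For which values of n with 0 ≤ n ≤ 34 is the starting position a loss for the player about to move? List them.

0, 3, 6, 9, 12, 15, 18, 21, 24, 27, 30, 33

Build the W/L table. Terminal = L. A non-terminal position is W if it has a move to some L; otherwise it is L.
n=0: no move → L
n=1: →0(L), so W
n=2: →0(L), so W
n=3: →2(W), 1(W) — all W, so L
n=4: →3(L), so W
n=5: →3(L), so W
n=6: →5(W), 4(W) — all W, so L
n=7: →6(L), so W
n=8: →6(L), so W
n=9: →8(W), 7(W) — all W, so L
n=10: →9(L), so W
n=11: →9(L), so W
n=12: →11(W), 10(W) — all W, so L
n=13: →12(L), so W
n=14: →12(L), so W
n=15: →14(W), 13(W) — all W, so L
n=16: →15(L), so W
n=17: →15(L), so W
n=18: →17(W), 16(W) — all W, so L
n=19: →18(L), so W
n=20: →18(L), so W
n=21: →20(W), 19(W) — all W, so L
n=22: →21(L), so W
n=23: →21(L), so W
n=24: →23(W), 22(W) — all W, so L
n=25: →24(L), so W
n=26: →24(L), so W
n=27: →26(W), 25(W) — all W, so L
n=28: →27(L), so W
n=29: →27(L), so W
n=30: →29(W), 28(W) — all W, so L
n=31: →30(L), so W
n=32: →30(L), so W
n=33: →32(W), 31(W) — all W, so L
n=34: →33(L), so W
The losing starting values of n are exactly the entries labelled L in this table (12 of them).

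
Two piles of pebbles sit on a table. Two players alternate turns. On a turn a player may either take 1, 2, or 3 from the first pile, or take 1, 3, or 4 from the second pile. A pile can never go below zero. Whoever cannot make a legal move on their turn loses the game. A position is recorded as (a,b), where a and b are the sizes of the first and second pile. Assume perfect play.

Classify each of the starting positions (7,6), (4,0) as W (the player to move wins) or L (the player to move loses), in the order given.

Label each position W (a win for the player to move) or L (a loss). A position with no legal move is L; any other position is W exactly when some move reaches an L, and L when every move reaches a W.
No move ever increases a pile, so every position that can arise here has a ≤ 7 and b ≤ 6; it is enough to label the cells with 0 ≤ a ≤ 7 and 0 ≤ b ≤ 6.
Every move lowers a or b (never raises either), so fill the grid row by row in increasing a, and left to right within a row: each cell's successors are then already labelled.
      b=0  b=1  b=2  b=3  b=4  b=5  b=6
a=0:    L    W    L    W    W    W    W
a=1:    W    L    W    L    W    W    W
a=2:    W    W    W    W    L    W    L
a=3:    W    W    W    W    W    L    W
a=4:    L    W    L    W    W    W    W
a=5:    W    L    W    L    W    W    W
a=6:    W    W    W    W    L    W    L
a=7:    W    W    W    W    W    L    W
Cells with no legal move (terminal, hence L): (0,0).
The remaining L cells, each justified by listing all of its moves:
(0,2): →(0,1)(W) only, which is W, so L
(1,1): →(0,1)(W), (1,0)(W) — all W, so L
(1,3): →(0,3)(W), (1,2)(W), (1,0)(W) — all W, so L
(2,4): →(1,4)(W), (0,4)(W), (2,3)(W), (2,1)(W), (2,0)(W) — all W, so L
(2,6): →(1,6)(W), (0,6)(W), (2,5)(W), (2,3)(W), (2,2)(W) — all W, so L
(3,5): →(2,5)(W), (1,5)(W), (0,5)(W), (3,4)(W), (3,2)(W), (3,1)(W) — all W, so L
(4,0): →(3,0)(W), (2,0)(W), (1,0)(W) — all W, so L
(4,2): →(3,2)(W), (2,2)(W), (1,2)(W), (4,1)(W) — all W, so L
(5,1): →(4,1)(W), (3,1)(W), (2,1)(W), (5,0)(W) — all W, so L
(5,3): →(4,3)(W), (3,3)(W), (2,3)(W), (5,2)(W), (5,0)(W) — all W, so L
(6,4): →(5,4)(W), (4,4)(W), (3,4)(W), (6,3)(W), (6,1)(W), (6,0)(W) — all W, so L
(6,6): →(5,6)(W), (4,6)(W), (3,6)(W), (6,5)(W), (6,3)(W), (6,2)(W) — all W, so L
(7,5): →(6,5)(W), (5,5)(W), (4,5)(W), (7,4)(W), (7,2)(W), (7,1)(W) — all W, so L
Every other cell has at least one move into one of the L cells above, so it is W.
(7,6): the move to (6,6) reaches an L cell, so W
(4,0): one of the L cells justified above, so L

(7,6): W, (4,0): L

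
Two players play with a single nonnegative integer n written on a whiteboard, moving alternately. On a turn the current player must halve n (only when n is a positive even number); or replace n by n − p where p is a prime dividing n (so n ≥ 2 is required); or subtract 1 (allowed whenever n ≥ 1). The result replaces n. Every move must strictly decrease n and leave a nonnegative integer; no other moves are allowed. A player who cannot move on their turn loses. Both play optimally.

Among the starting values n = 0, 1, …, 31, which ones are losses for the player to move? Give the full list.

0, 4, 9, 14, 20, 24, 30

Positions with no move are L. A position that does have a move is losing for the player to move precisely when every available move leads to a winning position for the opponent. Fill in the labels:
n=0: no move → L
n=1: →0(L), so W
n=2: →0(L), so W
n=3: →0(L), so W
n=4: →2(W), 3(W) — all W, so L
n=5: →0(L), so W
n=6: →4(L), so W
n=7: →0(L), so W
n=8: →4(L), so W
n=9: →6(W), 8(W) — all W, so L
n=10: →9(L), so W
n=11: →0(L), so W
n=12: →9(L), so W
n=13: →0(L), so W
n=14: →7(W), 12(W), 13(W) — all W, so L
n=15: →14(L), so W
n=16: →14(L), so W
n=17: →0(L), so W
n=18: →9(L), so W
n=19: →0(L), so W
n=20: →10(W), 15(W), 18(W), 19(W) — all W, so L
n=21: →14(L), so W
n=22: →20(L), so W
n=23: →0(L), so W
n=24: →12(W), 21(W), 22(W), 23(W) — all W, so L
n=25: →20(L), so W
n=26: →24(L), so W
n=27: →24(L), so W
n=28: →14(L), so W
n=29: →0(L), so W
n=30: →15(W), 25(W), 27(W), 28(W), 29(W) — all W, so L
n=31: →0(L), so W
Reading off the rows marked L gives the requested list; there are 7 such values of n.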